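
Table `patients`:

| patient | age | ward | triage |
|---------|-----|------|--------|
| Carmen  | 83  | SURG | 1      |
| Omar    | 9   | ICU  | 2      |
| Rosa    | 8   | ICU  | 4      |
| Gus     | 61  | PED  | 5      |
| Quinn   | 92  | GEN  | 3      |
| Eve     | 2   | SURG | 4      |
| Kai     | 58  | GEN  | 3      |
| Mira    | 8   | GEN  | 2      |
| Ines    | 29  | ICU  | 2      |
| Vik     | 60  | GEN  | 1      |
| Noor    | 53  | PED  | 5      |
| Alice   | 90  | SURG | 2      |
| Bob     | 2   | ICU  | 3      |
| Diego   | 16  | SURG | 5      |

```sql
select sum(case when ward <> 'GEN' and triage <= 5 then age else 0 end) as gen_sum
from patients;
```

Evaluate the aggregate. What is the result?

353

patient=Carmen: ✓ → 83
patient=Omar: ✓ → 9
patient=Rosa: ✓ → 8
patient=Gus: ✓ → 61
patient=Quinn: ✗
patient=Eve: ✓ → 2
patient=Kai: ✗
patient=Mira: ✗
patient=Ines: ✓ → 29
patient=Vik: ✗
patient=Noor: ✓ → 53
patient=Alice: ✓ → 90
patient=Bob: ✓ → 2
patient=Diego: ✓ → 16
gen_sum = 83 + 9 + 8 + 61 + 2 + 29 + 53 + 90 + 2 + 16 = 353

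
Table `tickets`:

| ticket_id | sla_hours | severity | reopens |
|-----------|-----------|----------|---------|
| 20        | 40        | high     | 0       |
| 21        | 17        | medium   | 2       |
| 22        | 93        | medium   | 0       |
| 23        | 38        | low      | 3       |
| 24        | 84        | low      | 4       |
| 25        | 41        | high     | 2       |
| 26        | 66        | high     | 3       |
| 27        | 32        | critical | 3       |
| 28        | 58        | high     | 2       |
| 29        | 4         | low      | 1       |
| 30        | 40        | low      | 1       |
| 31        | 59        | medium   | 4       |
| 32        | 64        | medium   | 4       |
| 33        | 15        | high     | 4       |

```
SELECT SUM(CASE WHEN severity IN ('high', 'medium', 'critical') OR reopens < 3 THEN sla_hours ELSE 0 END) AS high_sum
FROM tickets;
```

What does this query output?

ticket_id=20: ✓ → 40
ticket_id=21: ✓ → 17
ticket_id=22: ✓ → 93
ticket_id=23: ✗
ticket_id=24: ✗
ticket_id=25: ✓ → 41
ticket_id=26: ✓ → 66
ticket_id=27: ✓ → 32
ticket_id=28: ✓ → 58
ticket_id=29: ✓ → 4
ticket_id=30: ✓ → 40
ticket_id=31: ✓ → 59
ticket_id=32: ✓ → 64
ticket_id=33: ✓ → 15
high_sum = 40 + 17 + 93 + 41 + 66 + 32 + 58 + 4 + 40 + 59 + 64 + 15 = 529

529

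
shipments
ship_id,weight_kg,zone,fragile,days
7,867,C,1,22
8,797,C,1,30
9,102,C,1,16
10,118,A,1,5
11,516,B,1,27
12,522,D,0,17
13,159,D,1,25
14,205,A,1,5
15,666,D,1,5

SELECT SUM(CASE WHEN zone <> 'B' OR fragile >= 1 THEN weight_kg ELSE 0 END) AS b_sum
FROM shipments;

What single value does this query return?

ship_id=7: ✓ → 867
ship_id=8: ✓ → 797
ship_id=9: ✓ → 102
ship_id=10: ✓ → 118
ship_id=11: ✓ → 516
ship_id=12: ✓ → 522
ship_id=13: ✓ → 159
ship_id=14: ✓ → 205
ship_id=15: ✓ → 666
b_sum = 867 + 797 + 102 + 118 + 516 + 522 + 159 + 205 + 666 = 3952

3952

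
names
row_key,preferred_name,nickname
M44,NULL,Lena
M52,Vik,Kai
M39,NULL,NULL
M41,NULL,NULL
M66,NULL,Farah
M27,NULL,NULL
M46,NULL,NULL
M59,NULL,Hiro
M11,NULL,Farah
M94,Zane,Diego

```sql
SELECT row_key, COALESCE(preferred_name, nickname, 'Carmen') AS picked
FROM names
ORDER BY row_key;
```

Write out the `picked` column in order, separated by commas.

row_key=M11: preferred_name=NULL, nickname=Farah → Farah
row_key=M27: preferred_name=NULL, nickname=NULL, → literal Carmen → Carmen
row_key=M39: preferred_name=NULL, nickname=NULL, → literal Carmen → Carmen
row_key=M41: preferred_name=NULL, nickname=NULL, → literal Carmen → Carmen
row_key=M44: preferred_name=NULL, nickname=Lena → Lena
row_key=M46: preferred_name=NULL, nickname=NULL, → literal Carmen → Carmen
row_key=M52: preferred_name=Vik → Vik
row_key=M59: preferred_name=NULL, nickname=Hiro → Hiro
row_key=M66: preferred_name=NULL, nickname=Farah → Farah
row_key=M94: preferred_name=Zane → Zane

Farah, Carmen, Carmen, Carmen, Lena, Carmen, Vik, Hiro, Farah, Zane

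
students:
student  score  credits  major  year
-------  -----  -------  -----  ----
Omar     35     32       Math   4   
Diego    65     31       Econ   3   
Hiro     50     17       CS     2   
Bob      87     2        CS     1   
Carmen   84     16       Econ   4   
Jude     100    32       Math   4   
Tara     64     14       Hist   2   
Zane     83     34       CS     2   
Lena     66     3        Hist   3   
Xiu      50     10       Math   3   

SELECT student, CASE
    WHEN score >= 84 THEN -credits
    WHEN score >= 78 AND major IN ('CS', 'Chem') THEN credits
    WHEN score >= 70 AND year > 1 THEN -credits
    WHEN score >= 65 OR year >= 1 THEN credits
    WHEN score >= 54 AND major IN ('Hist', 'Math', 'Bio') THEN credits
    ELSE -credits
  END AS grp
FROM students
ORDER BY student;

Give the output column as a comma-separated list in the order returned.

student=Bob: score >= 84 → -2
student=Carmen: score >= 84 → -16
student=Diego: score >= 65 OR year >= 1 → 31
student=Hiro: score >= 65 OR year >= 1 → 17
student=Jude: score >= 84 → -32
student=Lena: score >= 65 OR year >= 1 → 3
student=Omar: score >= 65 OR year >= 1 → 32
student=Tara: score >= 65 OR year >= 1 → 14
student=Xiu: score >= 65 OR year >= 1 → 10
student=Zane: score >= 78 AND major IN ('CS', 'Chem') → 34

-2, -16, 31, 17, -32, 3, 32, 14, 10, 34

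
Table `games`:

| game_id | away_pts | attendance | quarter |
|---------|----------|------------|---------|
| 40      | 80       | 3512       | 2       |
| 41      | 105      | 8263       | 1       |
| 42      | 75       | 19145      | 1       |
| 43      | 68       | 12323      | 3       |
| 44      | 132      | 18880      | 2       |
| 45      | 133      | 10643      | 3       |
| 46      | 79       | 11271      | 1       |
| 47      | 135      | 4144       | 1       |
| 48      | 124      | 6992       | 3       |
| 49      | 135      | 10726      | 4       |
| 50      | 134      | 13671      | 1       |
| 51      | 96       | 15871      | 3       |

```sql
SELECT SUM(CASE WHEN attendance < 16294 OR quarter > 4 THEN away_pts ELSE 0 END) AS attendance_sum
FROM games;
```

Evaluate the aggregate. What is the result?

1089

game_id=40: ✓ → 80
game_id=41: ✓ → 105
game_id=42: ✗
game_id=43: ✓ → 68
game_id=44: ✗
game_id=45: ✓ → 133
game_id=46: ✓ → 79
game_id=47: ✓ → 135
game_id=48: ✓ → 124
game_id=49: ✓ → 135
game_id=50: ✓ → 134
game_id=51: ✓ → 96
attendance_sum = 80 + 105 + 68 + 133 + 79 + 135 + 124 + 135 + 134 + 96 = 1089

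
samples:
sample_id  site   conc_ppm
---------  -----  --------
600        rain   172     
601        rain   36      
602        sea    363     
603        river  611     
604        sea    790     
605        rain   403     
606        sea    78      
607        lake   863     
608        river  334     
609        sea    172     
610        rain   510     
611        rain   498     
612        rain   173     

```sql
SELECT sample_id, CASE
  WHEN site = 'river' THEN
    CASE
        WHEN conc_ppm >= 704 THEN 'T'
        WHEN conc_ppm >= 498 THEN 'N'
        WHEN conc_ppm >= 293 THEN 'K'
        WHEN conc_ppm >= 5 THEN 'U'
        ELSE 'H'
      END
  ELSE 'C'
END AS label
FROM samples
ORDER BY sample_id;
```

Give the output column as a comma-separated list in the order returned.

C, C, C, N, C, C, C, C, K, C, C, C, C

sample_id=600: site='rain' → outer ELSE → C
sample_id=601: site='rain' → outer ELSE → C
sample_id=602: site='sea' → outer ELSE → C
sample_id=603: site='river' → inner[conc_ppm >= 498] → N
sample_id=604: site='sea' → outer ELSE → C
sample_id=605: site='rain' → outer ELSE → C
sample_id=606: site='sea' → outer ELSE → C
sample_id=607: site='lake' → outer ELSE → C
sample_id=608: site='river' → inner[conc_ppm >= 293] → K
sample_id=609: site='sea' → outer ELSE → C
sample_id=610: site='rain' → outer ELSE → C
sample_id=611: site='rain' → outer ELSE → C
sample_id=612: site='rain' → outer ELSE → C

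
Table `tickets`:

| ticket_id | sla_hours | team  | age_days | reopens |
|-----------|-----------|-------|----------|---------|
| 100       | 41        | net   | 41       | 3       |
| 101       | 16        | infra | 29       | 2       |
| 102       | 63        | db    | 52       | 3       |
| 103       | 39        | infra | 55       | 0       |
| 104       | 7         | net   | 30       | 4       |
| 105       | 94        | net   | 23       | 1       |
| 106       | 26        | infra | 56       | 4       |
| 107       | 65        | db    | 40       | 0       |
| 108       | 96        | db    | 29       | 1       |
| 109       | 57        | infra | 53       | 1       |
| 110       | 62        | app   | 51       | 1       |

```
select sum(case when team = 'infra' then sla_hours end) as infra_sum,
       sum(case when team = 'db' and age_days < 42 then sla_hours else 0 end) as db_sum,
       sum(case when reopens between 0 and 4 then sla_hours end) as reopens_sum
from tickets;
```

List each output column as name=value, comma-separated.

[infra_sum: team = 'infra']
ticket_id=100: ✗
ticket_id=101: ✓ → 16
ticket_id=102: ✗
ticket_id=103: ✓ → 39
ticket_id=104: ✗
ticket_id=105: ✗
ticket_id=106: ✓ → 26
ticket_id=107: ✗
ticket_id=108: ✗
ticket_id=109: ✓ → 57
ticket_id=110: ✗
infra_sum = 16 + 39 + 26 + 57 = 138
—
[db_sum: team = 'db' and age_days < 42]
ticket_id=100: ✗
ticket_id=101: ✗
ticket_id=102: ✗
ticket_id=103: ✗
ticket_id=104: ✗
ticket_id=105: ✗
ticket_id=106: ✗
ticket_id=107: ✓ → 65
ticket_id=108: ✓ → 96
ticket_id=109: ✗
ticket_id=110: ✗
db_sum = 65 + 96 = 161
—
[reopens_sum: reopens between 0 and 4]
ticket_id=100: ✓ → 41
ticket_id=101: ✓ → 16
ticket_id=102: ✓ → 63
ticket_id=103: ✓ → 39
ticket_id=104: ✓ → 7
ticket_id=105: ✓ → 94
ticket_id=106: ✓ → 26
ticket_id=107: ✓ → 65
ticket_id=108: ✓ → 96
ticket_id=109: ✓ → 57
ticket_id=110: ✓ → 62
reopens_sum = 41 + 16 + 63 + 39 + 7 + 94 + 26 + 65 + 96 + 57 + 62 = 566

infra_sum=138, db_sum=161, reopens_sum=566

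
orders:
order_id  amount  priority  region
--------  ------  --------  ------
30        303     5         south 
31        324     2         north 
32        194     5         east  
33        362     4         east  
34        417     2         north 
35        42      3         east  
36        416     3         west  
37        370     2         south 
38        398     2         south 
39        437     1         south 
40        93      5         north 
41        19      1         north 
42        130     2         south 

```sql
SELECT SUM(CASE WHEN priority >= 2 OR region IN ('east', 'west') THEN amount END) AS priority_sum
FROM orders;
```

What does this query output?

3049

order_id=30: ✓ → 303
order_id=31: ✓ → 324
order_id=32: ✓ → 194
order_id=33: ✓ → 362
order_id=34: ✓ → 417
order_id=35: ✓ → 42
order_id=36: ✓ → 416
order_id=37: ✓ → 370
order_id=38: ✓ → 398
order_id=39: ✗
order_id=40: ✓ → 93
order_id=41: ✗
order_id=42: ✓ → 130
priority_sum = 303 + 324 + 194 + 362 + 417 + 42 + 416 + 370 + 398 + 93 + 130 = 3049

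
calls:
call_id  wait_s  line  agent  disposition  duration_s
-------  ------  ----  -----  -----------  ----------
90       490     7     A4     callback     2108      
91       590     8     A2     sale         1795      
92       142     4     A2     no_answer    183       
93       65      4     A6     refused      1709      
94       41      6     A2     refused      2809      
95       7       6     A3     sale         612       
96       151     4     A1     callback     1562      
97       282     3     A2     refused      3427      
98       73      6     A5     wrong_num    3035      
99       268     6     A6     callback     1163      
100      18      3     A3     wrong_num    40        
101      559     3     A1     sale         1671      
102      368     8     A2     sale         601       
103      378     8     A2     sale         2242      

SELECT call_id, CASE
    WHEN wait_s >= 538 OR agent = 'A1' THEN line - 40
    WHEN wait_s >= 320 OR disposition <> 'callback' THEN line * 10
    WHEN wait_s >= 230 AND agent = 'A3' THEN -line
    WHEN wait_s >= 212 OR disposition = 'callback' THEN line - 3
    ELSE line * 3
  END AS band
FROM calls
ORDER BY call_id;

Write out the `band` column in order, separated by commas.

call_id=90: wait_s >= 320 OR disposition <> 'callback' → 70
call_id=91: wait_s >= 538 OR agent = 'A1' → -32
call_id=92: wait_s >= 320 OR disposition <> 'callback' → 40
call_id=93: wait_s >= 320 OR disposition <> 'callback' → 40
call_id=94: wait_s >= 320 OR disposition <> 'callback' → 60
call_id=95: wait_s >= 320 OR disposition <> 'callback' → 60
call_id=96: wait_s >= 538 OR agent = 'A1' → -36
call_id=97: wait_s >= 320 OR disposition <> 'callback' → 30
call_id=98: wait_s >= 320 OR disposition <> 'callback' → 60
call_id=99: wait_s >= 212 OR disposition = 'callback' → 3
call_id=100: wait_s >= 320 OR disposition <> 'callback' → 30
call_id=101: wait_s >= 538 OR agent = 'A1' → -37
call_id=102: wait_s >= 320 OR disposition <> 'callback' → 80
call_id=103: wait_s >= 320 OR disposition <> 'callback' → 80

70, -32, 40, 40, 60, 60, -36, 30, 60, 3, 30, -37, 80, 80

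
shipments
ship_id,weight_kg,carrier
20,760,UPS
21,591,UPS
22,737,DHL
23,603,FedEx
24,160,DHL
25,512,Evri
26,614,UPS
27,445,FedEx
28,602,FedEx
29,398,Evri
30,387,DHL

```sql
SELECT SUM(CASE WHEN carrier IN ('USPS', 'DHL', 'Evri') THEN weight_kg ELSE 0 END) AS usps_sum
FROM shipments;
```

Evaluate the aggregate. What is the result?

2194

ship_id=20: ✗
ship_id=21: ✗
ship_id=22: ✓ → 737
ship_id=23: ✗
ship_id=24: ✓ → 160
ship_id=25: ✓ → 512
ship_id=26: ✗
ship_id=27: ✗
ship_id=28: ✗
ship_id=29: ✓ → 398
ship_id=30: ✓ → 387
usps_sum = 737 + 160 + 512 + 398 + 387 = 2194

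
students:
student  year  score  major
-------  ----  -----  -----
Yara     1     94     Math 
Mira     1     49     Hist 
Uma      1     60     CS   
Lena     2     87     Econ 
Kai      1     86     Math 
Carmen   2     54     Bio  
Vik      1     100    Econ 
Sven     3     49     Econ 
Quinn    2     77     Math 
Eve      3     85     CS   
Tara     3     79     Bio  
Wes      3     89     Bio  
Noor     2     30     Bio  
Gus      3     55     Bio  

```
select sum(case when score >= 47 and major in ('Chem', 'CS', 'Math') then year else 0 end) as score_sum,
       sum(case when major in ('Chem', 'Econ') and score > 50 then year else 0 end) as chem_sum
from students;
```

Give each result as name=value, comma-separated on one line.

score_sum=8, chem_sum=3

[score_sum: score >= 47 and major in ('Chem', 'CS', 'Math')]
student=Yara: ✓ → 1
student=Mira: ✗
student=Uma: ✓ → 1
student=Lena: ✗
student=Kai: ✓ → 1
student=Carmen: ✗
student=Vik: ✗
student=Sven: ✗
student=Quinn: ✓ → 2
student=Eve: ✓ → 3
student=Tara: ✗
student=Wes: ✗
student=Noor: ✗
student=Gus: ✗
score_sum = 1 + 1 + 1 + 2 + 3 = 8
—
[chem_sum: major in ('Chem', 'Econ') and score > 50]
student=Yara: ✗
student=Mira: ✗
student=Uma: ✗
student=Lena: ✓ → 2
student=Kai: ✗
student=Carmen: ✗
student=Vik: ✓ → 1
student=Sven: ✗
student=Quinn: ✗
student=Eve: ✗
student=Tara: ✗
student=Wes: ✗
student=Noor: ✗
student=Gus: ✗
chem_sum = 2 + 1 = 3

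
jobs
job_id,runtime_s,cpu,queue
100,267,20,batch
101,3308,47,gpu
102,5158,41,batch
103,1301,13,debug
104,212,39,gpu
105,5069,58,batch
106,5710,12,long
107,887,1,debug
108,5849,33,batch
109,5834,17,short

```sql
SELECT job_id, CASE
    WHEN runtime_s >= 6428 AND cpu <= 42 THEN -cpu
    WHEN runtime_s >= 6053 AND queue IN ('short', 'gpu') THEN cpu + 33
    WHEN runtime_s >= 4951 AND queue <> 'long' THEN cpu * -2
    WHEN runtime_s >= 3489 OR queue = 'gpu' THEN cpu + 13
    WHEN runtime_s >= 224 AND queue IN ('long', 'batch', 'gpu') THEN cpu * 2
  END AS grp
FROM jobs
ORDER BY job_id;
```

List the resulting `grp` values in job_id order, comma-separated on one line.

40, 60, -82, NULL, 52, -116, 25, NULL, -66, -34

job_id=100: runtime_s >= 224 AND queue IN ('long', 'batch', 'gpu') → 40
job_id=101: runtime_s >= 3489 OR queue = 'gpu' → 60
job_id=102: runtime_s >= 4951 AND queue <> 'long' → -82
job_id=103: (no match → NULL) → NULL
job_id=104: runtime_s >= 3489 OR queue = 'gpu' → 52
job_id=105: runtime_s >= 4951 AND queue <> 'long' → -116
job_id=106: runtime_s >= 3489 OR queue = 'gpu' → 25
job_id=107: (no match → NULL) → NULL
job_id=108: runtime_s >= 4951 AND queue <> 'long' → -66
job_id=109: runtime_s >= 4951 AND queue <> 'long' → -34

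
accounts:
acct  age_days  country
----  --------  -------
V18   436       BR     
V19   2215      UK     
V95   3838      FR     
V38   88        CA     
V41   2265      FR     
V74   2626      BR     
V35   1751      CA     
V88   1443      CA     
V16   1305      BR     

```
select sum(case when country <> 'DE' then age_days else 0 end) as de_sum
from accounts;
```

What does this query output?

acct=V18: ✓ → 436
acct=V19: ✓ → 2215
acct=V95: ✓ → 3838
acct=V38: ✓ → 88
acct=V41: ✓ → 2265
acct=V74: ✓ → 2626
acct=V35: ✓ → 1751
acct=V88: ✓ → 1443
acct=V16: ✓ → 1305
de_sum = 436 + 2215 + 3838 + 88 + 2265 + 2626 + 1751 + 1443 + 1305 = 15967

15967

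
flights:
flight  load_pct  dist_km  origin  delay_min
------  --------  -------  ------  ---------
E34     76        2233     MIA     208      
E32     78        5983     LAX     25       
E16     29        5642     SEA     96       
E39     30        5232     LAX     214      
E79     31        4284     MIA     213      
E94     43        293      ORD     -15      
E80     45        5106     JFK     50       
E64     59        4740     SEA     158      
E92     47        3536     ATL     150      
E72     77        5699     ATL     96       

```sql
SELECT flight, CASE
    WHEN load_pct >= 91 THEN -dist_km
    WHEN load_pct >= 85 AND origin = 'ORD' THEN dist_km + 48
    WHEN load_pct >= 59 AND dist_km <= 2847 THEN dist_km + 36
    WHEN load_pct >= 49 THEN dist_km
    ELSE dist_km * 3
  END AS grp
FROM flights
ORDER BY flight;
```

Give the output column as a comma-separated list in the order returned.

flight=E16: ELSE → 16926
flight=E32: load_pct >= 49 → 5983
flight=E34: load_pct >= 59 AND dist_km <= 2847 → 2269
flight=E39: ELSE → 15696
flight=E64: load_pct >= 49 → 4740
flight=E72: load_pct >= 49 → 5699
flight=E79: ELSE → 12852
flight=E80: ELSE → 15318
flight=E92: ELSE → 10608
flight=E94: ELSE → 879

16926, 5983, 2269, 15696, 4740, 5699, 12852, 15318, 10608, 879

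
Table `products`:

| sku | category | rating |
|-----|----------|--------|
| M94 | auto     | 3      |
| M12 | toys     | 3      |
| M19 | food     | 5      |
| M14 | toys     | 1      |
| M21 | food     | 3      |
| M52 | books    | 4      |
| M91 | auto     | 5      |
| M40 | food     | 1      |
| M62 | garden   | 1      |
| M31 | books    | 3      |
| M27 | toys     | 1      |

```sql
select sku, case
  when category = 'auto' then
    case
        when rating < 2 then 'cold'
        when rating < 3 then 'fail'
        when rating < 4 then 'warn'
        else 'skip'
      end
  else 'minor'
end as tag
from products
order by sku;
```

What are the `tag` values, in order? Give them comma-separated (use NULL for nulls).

sku=M12: category='toys' → outer ELSE → minor
sku=M14: category='toys' → outer ELSE → minor
sku=M19: category='food' → outer ELSE → minor
sku=M21: category='food' → outer ELSE → minor
sku=M27: category='toys' → outer ELSE → minor
sku=M31: category='books' → outer ELSE → minor
sku=M40: category='food' → outer ELSE → minor
sku=M52: category='books' → outer ELSE → minor
sku=M62: category='garden' → outer ELSE → minor
sku=M91: category='auto' → inner[ELSE] → skip
sku=M94: category='auto' → inner[rating < 4] → warn

minor, minor, minor, minor, minor, minor, minor, minor, minor, skip, warn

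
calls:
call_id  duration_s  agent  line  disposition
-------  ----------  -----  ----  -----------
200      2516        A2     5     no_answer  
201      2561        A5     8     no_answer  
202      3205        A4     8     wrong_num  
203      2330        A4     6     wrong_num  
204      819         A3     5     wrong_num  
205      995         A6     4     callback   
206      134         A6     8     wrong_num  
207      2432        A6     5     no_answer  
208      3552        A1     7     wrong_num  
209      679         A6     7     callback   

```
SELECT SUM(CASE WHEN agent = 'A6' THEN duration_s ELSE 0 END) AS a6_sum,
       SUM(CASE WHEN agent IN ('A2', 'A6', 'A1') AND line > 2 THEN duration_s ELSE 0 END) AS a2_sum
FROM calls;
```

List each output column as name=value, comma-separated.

a6_sum=4240, a2_sum=10308

[a6_sum: agent = 'A6']
call_id=200: ✗
call_id=201: ✗
call_id=202: ✗
call_id=203: ✗
call_id=204: ✗
call_id=205: ✓ → 995
call_id=206: ✓ → 134
call_id=207: ✓ → 2432
call_id=208: ✗
call_id=209: ✓ → 679
a6_sum = 995 + 134 + 2432 + 679 = 4240
—
[a2_sum: agent IN ('A2', 'A6', 'A1') AND line > 2]
call_id=200: ✓ → 2516
call_id=201: ✗
call_id=202: ✗
call_id=203: ✗
call_id=204: ✗
call_id=205: ✓ → 995
call_id=206: ✓ → 134
call_id=207: ✓ → 2432
call_id=208: ✓ → 3552
call_id=209: ✓ → 679
a2_sum = 2516 + 995 + 134 + 2432 + 3552 + 679 = 10308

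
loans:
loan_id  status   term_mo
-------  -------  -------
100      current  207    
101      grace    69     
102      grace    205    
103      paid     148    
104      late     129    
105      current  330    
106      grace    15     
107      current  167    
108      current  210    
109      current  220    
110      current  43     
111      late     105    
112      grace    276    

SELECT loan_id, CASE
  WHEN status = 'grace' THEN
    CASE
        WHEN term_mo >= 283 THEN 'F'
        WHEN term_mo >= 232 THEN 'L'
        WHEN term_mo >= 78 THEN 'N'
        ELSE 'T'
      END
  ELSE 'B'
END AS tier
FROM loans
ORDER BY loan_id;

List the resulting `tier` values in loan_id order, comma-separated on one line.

B, T, N, B, B, B, T, B, B, B, B, B, L

loan_id=100: status='current' → outer ELSE → B
loan_id=101: status='grace' → inner[ELSE] → T
loan_id=102: status='grace' → inner[term_mo >= 78] → N
loan_id=103: status='paid' → outer ELSE → B
loan_id=104: status='late' → outer ELSE → B
loan_id=105: status='current' → outer ELSE → B
loan_id=106: status='grace' → inner[ELSE] → T
loan_id=107: status='current' → outer ELSE → B
loan_id=108: status='current' → outer ELSE → B
loan_id=109: status='current' → outer ELSE → B
loan_id=110: status='current' → outer ELSE → B
loan_id=111: status='late' → outer ELSE → B
loan_id=112: status='grace' → inner[term_mo >= 232] → L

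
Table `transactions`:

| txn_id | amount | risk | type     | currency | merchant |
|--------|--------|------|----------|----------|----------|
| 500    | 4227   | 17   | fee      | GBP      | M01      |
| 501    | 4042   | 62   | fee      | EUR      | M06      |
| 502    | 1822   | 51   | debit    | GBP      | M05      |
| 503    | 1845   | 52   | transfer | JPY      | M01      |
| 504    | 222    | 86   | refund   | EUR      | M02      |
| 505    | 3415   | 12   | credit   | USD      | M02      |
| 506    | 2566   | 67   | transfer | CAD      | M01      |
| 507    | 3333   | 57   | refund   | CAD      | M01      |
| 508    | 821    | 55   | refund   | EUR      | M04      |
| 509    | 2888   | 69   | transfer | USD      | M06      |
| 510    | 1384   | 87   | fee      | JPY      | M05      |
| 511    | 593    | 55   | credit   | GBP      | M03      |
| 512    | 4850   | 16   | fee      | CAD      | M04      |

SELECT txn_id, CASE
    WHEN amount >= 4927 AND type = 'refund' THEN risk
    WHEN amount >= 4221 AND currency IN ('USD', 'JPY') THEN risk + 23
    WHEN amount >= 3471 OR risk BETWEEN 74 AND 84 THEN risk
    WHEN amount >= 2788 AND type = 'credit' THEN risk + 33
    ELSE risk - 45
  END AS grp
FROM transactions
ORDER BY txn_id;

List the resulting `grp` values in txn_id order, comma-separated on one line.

17, 62, 6, 7, 41, 45, 22, 12, 10, 24, 42, 10, 16

txn_id=500: amount >= 3471 OR risk BETWEEN 74 AND 84 → 17
txn_id=501: amount >= 3471 OR risk BETWEEN 74 AND 84 → 62
txn_id=502: ELSE → 6
txn_id=503: ELSE → 7
txn_id=504: ELSE → 41
txn_id=505: amount >= 2788 AND type = 'credit' → 45
txn_id=506: ELSE → 22
txn_id=507: ELSE → 12
txn_id=508: ELSE → 10
txn_id=509: ELSE → 24
txn_id=510: ELSE → 42
txn_id=511: ELSE → 10
txn_id=512: amount >= 3471 OR risk BETWEEN 74 AND 84 → 16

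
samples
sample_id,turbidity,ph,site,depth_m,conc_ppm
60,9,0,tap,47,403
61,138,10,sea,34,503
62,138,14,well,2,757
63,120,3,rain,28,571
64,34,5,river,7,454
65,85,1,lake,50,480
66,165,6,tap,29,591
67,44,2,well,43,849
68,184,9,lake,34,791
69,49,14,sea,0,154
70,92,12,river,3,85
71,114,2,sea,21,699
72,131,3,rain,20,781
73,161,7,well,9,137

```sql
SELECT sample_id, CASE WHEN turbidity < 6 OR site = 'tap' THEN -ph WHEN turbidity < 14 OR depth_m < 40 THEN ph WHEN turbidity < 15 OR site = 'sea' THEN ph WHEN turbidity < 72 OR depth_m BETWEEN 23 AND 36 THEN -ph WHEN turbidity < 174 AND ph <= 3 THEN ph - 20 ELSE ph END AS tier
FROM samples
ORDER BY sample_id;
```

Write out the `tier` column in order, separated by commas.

sample_id=60: turbidity < 6 OR site = 'tap' → 0
sample_id=61: turbidity < 14 OR depth_m < 40 → 10
sample_id=62: turbidity < 14 OR depth_m < 40 → 14
sample_id=63: turbidity < 14 OR depth_m < 40 → 3
sample_id=64: turbidity < 14 OR depth_m < 40 → 5
sample_id=65: turbidity < 174 AND ph <= 3 → -19
sample_id=66: turbidity < 6 OR site = 'tap' → -6
sample_id=67: turbidity < 72 OR depth_m BETWEEN 23 AND 36 → -2
sample_id=68: turbidity < 14 OR depth_m < 40 → 9
sample_id=69: turbidity < 14 OR depth_m < 40 → 14
sample_id=70: turbidity < 14 OR depth_m < 40 → 12
sample_id=71: turbidity < 14 OR depth_m < 40 → 2
sample_id=72: turbidity < 14 OR depth_m < 40 → 3
sample_id=73: turbidity < 14 OR depth_m < 40 → 7

0, 10, 14, 3, 5, -19, -6, -2, 9, 14, 12, 2, 3, 7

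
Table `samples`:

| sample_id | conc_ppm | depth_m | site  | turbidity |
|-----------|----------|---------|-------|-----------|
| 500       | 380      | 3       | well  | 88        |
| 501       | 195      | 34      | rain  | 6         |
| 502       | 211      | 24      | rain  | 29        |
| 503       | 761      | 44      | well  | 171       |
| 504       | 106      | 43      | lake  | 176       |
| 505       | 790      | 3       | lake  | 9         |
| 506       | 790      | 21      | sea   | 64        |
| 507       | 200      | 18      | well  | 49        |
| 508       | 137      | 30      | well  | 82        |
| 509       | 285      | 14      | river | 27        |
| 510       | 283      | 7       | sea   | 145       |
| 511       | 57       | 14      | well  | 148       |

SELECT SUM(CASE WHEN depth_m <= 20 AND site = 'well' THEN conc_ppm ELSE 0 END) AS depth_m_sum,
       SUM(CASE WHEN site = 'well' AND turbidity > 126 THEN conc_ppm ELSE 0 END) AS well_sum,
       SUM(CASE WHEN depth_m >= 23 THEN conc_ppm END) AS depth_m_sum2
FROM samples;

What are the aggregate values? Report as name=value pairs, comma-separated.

depth_m_sum=637, well_sum=818, depth_m_sum2=1410

[depth_m_sum: depth_m <= 20 AND site = 'well']
sample_id=500: ✓ → 380
sample_id=501: ✗
sample_id=502: ✗
sample_id=503: ✗
sample_id=504: ✗
sample_id=505: ✗
sample_id=506: ✗
sample_id=507: ✓ → 200
sample_id=508: ✗
sample_id=509: ✗
sample_id=510: ✗
sample_id=511: ✓ → 57
depth_m_sum = 380 + 200 + 57 = 637
—
[well_sum: site = 'well' AND turbidity > 126]
sample_id=500: ✗
sample_id=501: ✗
sample_id=502: ✗
sample_id=503: ✓ → 761
sample_id=504: ✗
sample_id=505: ✗
sample_id=506: ✗
sample_id=507: ✗
sample_id=508: ✗
sample_id=509: ✗
sample_id=510: ✗
sample_id=511: ✓ → 57
well_sum = 761 + 57 = 818
—
[depth_m_sum2: depth_m >= 23]
sample_id=500: ✗
sample_id=501: ✓ → 195
sample_id=502: ✓ → 211
sample_id=503: ✓ → 761
sample_id=504: ✓ → 106
sample_id=505: ✗
sample_id=506: ✗
sample_id=507: ✗
sample_id=508: ✓ → 137
sample_id=509: ✗
sample_id=510: ✗
sample_id=511: ✗
depth_m_sum2 = 195 + 211 + 761 + 106 + 137 = 1410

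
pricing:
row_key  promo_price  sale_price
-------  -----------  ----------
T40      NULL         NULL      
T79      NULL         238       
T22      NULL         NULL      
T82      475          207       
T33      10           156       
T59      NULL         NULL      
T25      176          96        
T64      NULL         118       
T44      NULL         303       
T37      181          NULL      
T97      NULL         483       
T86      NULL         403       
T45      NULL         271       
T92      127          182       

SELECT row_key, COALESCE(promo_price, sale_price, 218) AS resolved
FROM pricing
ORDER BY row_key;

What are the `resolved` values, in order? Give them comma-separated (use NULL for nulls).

218, 176, 10, 181, 218, 303, 271, 218, 118, 238, 475, 403, 127, 483

row_key=T22: promo_price=NULL, sale_price=NULL, → literal 218 → 218
row_key=T25: promo_price=176 → 176
row_key=T33: promo_price=10 → 10
row_key=T37: promo_price=181 → 181
row_key=T40: promo_price=NULL, sale_price=NULL, → literal 218 → 218
row_key=T44: promo_price=NULL, sale_price=303 → 303
row_key=T45: promo_price=NULL, sale_price=271 → 271
row_key=T59: promo_price=NULL, sale_price=NULL, → literal 218 → 218
row_key=T64: promo_price=NULL, sale_price=118 → 118
row_key=T79: promo_price=NULL, sale_price=238 → 238
row_key=T82: promo_price=475 → 475
row_key=T86: promo_price=NULL, sale_price=403 → 403
row_key=T92: promo_price=127 → 127
row_key=T97: promo_price=NULL, sale_price=483 → 483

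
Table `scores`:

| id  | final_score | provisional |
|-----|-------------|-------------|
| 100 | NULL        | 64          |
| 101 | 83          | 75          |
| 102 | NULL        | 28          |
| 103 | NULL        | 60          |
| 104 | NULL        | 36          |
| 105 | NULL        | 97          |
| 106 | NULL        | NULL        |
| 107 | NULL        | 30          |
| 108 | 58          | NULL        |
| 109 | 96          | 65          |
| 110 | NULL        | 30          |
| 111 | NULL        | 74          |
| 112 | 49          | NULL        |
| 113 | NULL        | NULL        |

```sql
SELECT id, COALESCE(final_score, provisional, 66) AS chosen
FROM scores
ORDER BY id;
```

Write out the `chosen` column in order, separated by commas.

id=100: final_score=NULL, provisional=64 → 64
id=101: final_score=83 → 83
id=102: final_score=NULL, provisional=28 → 28
id=103: final_score=NULL, provisional=60 → 60
id=104: final_score=NULL, provisional=36 → 36
id=105: final_score=NULL, provisional=97 → 97
id=106: final_score=NULL, provisional=NULL, → literal 66 → 66
id=107: final_score=NULL, provisional=30 → 30
id=108: final_score=58 → 58
id=109: final_score=96 → 96
id=110: final_score=NULL, provisional=30 → 30
id=111: final_score=NULL, provisional=74 → 74
id=112: final_score=49 → 49
id=113: final_score=NULL, provisional=NULL, → literal 66 → 66

64, 83, 28, 60, 36, 97, 66, 30, 58, 96, 30, 74, 49, 66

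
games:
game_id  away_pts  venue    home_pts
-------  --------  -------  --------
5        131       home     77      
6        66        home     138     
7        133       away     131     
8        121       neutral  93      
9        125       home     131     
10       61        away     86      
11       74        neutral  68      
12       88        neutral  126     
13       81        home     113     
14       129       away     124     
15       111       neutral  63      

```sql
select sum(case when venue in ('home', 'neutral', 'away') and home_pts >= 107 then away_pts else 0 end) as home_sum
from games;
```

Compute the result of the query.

622

game_id=5: ✗
game_id=6: ✓ → 66
game_id=7: ✓ → 133
game_id=8: ✗
game_id=9: ✓ → 125
game_id=10: ✗
game_id=11: ✗
game_id=12: ✓ → 88
game_id=13: ✓ → 81
game_id=14: ✓ → 129
game_id=15: ✗
home_sum = 66 + 133 + 125 + 88 + 81 + 129 = 622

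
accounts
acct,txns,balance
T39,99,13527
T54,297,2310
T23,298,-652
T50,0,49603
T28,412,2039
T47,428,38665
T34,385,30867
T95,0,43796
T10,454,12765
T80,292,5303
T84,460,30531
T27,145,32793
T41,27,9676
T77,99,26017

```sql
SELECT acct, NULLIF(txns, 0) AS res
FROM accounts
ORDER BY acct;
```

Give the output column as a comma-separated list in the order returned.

454, 298, 145, 412, 385, 99, 27, 428, NULL, 297, 99, 292, 460, NULL

acct=T10: txns=454 vs 0: differ → 454
acct=T23: txns=298 vs 0: differ → 298
acct=T27: txns=145 vs 0: differ → 145
acct=T28: txns=412 vs 0: differ → 412
acct=T34: txns=385 vs 0: differ → 385
acct=T39: txns=99 vs 0: differ → 99
acct=T41: txns=27 vs 0: differ → 27
acct=T47: txns=428 vs 0: differ → 428
acct=T50: txns=0 vs 0: equal → NULL
acct=T54: txns=297 vs 0: differ → 297
acct=T77: txns=99 vs 0: differ → 99
acct=T80: txns=292 vs 0: differ → 292
acct=T84: txns=460 vs 0: differ → 460
acct=T95: txns=0 vs 0: equal → NULL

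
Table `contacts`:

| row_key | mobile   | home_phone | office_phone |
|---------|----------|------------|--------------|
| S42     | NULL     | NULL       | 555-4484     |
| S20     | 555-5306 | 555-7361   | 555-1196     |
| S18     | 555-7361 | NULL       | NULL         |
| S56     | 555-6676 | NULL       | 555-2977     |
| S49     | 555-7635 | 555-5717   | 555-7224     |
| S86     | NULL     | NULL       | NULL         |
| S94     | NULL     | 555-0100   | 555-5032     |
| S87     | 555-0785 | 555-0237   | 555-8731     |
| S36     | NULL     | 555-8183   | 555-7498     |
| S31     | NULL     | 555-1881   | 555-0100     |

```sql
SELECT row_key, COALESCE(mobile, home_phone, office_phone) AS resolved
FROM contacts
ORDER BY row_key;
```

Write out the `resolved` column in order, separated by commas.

555-7361, 555-5306, 555-1881, 555-8183, 555-4484, 555-7635, 555-6676, NULL, 555-0785, 555-0100

row_key=S18: mobile=555-7361 → 555-7361
row_key=S20: mobile=555-5306 → 555-5306
row_key=S31: mobile=NULL, home_phone=555-1881 → 555-1881
row_key=S36: mobile=NULL, home_phone=555-8183 → 555-8183
row_key=S42: mobile=NULL, home_phone=NULL, office_phone=555-4484 → 555-4484
row_key=S49: mobile=555-7635 → 555-7635
row_key=S56: mobile=555-6676 → 555-6676
row_key=S86: mobile=NULL, home_phone=NULL, office_phone=NULL (all NULL) → NULL
row_key=S87: mobile=555-0785 → 555-0785
row_key=S94: mobile=NULL, home_phone=555-0100 → 555-0100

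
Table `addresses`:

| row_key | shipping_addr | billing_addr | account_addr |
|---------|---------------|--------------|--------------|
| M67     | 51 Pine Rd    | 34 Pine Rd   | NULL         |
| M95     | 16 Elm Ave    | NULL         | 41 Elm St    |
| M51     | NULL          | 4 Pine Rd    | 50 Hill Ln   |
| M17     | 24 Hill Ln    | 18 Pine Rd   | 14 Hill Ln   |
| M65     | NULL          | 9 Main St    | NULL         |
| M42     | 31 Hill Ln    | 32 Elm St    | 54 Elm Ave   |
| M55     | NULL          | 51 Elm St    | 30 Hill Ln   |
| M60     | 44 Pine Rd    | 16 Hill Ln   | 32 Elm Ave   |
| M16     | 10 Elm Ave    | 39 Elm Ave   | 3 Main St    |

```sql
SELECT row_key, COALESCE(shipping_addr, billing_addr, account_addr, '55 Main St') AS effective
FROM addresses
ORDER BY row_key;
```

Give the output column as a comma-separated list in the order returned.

10 Elm Ave, 24 Hill Ln, 31 Hill Ln, 4 Pine Rd, 51 Elm St, 44 Pine Rd, 9 Main St, 51 Pine Rd, 16 Elm Ave

row_key=M16: shipping_addr=10 Elm Ave → 10 Elm Ave
row_key=M17: shipping_addr=24 Hill Ln → 24 Hill Ln
row_key=M42: shipping_addr=31 Hill Ln → 31 Hill Ln
row_key=M51: shipping_addr=NULL, billing_addr=4 Pine Rd → 4 Pine Rd
row_key=M55: shipping_addr=NULL, billing_addr=51 Elm St → 51 Elm St
row_key=M60: shipping_addr=44 Pine Rd → 44 Pine Rd
row_key=M65: shipping_addr=NULL, billing_addr=9 Main St → 9 Main St
row_key=M67: shipping_addr=51 Pine Rd → 51 Pine Rd
row_key=M95: shipping_addr=16 Elm Ave → 16 Elm Ave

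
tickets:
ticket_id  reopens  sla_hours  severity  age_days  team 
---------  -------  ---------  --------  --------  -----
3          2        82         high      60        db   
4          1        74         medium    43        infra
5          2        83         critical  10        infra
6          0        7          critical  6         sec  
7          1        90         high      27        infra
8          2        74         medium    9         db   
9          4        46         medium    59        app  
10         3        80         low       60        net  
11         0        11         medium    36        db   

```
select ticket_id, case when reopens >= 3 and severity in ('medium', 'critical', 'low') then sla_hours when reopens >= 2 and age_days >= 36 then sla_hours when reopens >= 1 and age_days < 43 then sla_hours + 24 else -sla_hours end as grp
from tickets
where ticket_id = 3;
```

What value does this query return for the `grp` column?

ticket_id = 3: reopens=2, sla_hours=82, severity=high, age_days=60, team=db.
reopens >= 3 and severity in ('medium', 'critical', 'low') → false
reopens >= 2 and age_days >= 36 → true → 82

82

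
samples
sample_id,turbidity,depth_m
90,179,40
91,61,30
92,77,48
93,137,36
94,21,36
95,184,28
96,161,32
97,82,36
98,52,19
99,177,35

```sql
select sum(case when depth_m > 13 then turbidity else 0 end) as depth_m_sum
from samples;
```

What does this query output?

1131

sample_id=90: ✓ → 179
sample_id=91: ✓ → 61
sample_id=92: ✓ → 77
sample_id=93: ✓ → 137
sample_id=94: ✓ → 21
sample_id=95: ✓ → 184
sample_id=96: ✓ → 161
sample_id=97: ✓ → 82
sample_id=98: ✓ → 52
sample_id=99: ✓ → 177
depth_m_sum = 179 + 61 + 77 + 137 + 21 + 184 + 161 + 82 + 52 + 177 = 1131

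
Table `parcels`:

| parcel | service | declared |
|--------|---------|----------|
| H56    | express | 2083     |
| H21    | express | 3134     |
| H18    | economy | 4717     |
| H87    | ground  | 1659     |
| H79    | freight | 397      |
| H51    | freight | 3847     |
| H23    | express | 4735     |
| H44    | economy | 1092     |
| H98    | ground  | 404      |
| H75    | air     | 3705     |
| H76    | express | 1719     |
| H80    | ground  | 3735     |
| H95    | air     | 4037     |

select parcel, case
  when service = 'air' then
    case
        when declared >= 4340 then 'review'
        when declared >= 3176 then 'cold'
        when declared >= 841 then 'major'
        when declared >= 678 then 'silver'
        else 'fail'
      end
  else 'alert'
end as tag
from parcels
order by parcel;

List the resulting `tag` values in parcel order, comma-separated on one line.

parcel=H18: service='economy' → outer ELSE → alert
parcel=H21: service='express' → outer ELSE → alert
parcel=H23: service='express' → outer ELSE → alert
parcel=H44: service='economy' → outer ELSE → alert
parcel=H51: service='freight' → outer ELSE → alert
parcel=H56: service='express' → outer ELSE → alert
parcel=H75: service='air' → inner[declared >= 3176] → cold
parcel=H76: service='express' → outer ELSE → alert
parcel=H79: service='freight' → outer ELSE → alert
parcel=H80: service='ground' → outer ELSE → alert
parcel=H87: service='ground' → outer ELSE → alert
parcel=H95: service='air' → inner[declared >= 3176] → cold
parcel=H98: service='ground' → outer ELSE → alert

alert, alert, alert, alert, alert, alert, cold, alert, alert, alert, alert, cold, alert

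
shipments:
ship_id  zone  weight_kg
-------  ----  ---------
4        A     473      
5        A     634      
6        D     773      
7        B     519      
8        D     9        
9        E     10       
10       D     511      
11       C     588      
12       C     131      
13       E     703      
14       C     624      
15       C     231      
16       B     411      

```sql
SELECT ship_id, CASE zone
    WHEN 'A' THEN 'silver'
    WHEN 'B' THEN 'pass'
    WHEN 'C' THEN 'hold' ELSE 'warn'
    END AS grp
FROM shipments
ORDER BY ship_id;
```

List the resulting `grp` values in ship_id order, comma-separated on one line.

silver, silver, warn, pass, warn, warn, warn, hold, hold, warn, hold, hold, pass

ship_id=4: zone='A' → silver
ship_id=5: zone='A' → silver
ship_id=6: ELSE → warn
ship_id=7: zone='B' → pass
ship_id=8: ELSE → warn
ship_id=9: ELSE → warn
ship_id=10: ELSE → warn
ship_id=11: zone='C' → hold
ship_id=12: zone='C' → hold
ship_id=13: ELSE → warn
ship_id=14: zone='C' → hold
ship_id=15: zone='C' → hold
ship_id=16: zone='B' → pass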